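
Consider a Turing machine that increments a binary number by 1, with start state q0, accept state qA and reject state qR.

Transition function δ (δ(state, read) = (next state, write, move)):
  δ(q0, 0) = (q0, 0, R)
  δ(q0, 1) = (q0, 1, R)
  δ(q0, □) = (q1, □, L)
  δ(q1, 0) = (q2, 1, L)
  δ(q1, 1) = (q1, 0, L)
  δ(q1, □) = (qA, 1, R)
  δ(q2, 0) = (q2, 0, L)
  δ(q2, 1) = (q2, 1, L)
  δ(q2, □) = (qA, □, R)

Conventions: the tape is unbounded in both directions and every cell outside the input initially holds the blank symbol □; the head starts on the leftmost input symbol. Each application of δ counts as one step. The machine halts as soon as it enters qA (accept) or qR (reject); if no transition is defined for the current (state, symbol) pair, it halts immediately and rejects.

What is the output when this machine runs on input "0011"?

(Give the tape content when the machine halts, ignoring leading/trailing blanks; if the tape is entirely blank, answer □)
Step 0: [q0]0011 (head at position 0)
Step 1: δ(q0, 0) = (q0, 0, R)  ⊢  0[q0]011 (head at position 1)
Step 2: δ(q0, 0) = (q0, 0, R)  ⊢  00[q0]11 (head at position 2)
Step 3: δ(q0, 1) = (q0, 1, R)  ⊢  001[q0]1 (head at position 3)
Step 4: δ(q0, 1) = (q0, 1, R)  ⊢  0011[q0]□ (head at position 4)
Step 5: δ(q0, □) = (q1, □, L)  ⊢  001[q1]1□ (head at position 3)
Step 6: δ(q1, 1) = (q1, 0, L)  ⊢  00[q1]10□ (head at position 2)
Step 7: δ(q1, 1) = (q1, 0, L)  ⊢  0[q1]000□ (head at position 1)
Step 8: δ(q1, 0) = (q2, 1, L)  ⊢  [q2]0100□ (head at position 0)
Step 9: δ(q2, 0) = (q2, 0, L)  ⊢  [q2]□0100□ (head at position -1)
Step 10: δ(q2, □) = (qA, □, R)  ⊢  □[qA]0100□ (head at position 0)
The machine is in qA, so it halts and accepts.
Tape content when halted (ignoring surrounding blanks): 0100

Final answer: Output: 0100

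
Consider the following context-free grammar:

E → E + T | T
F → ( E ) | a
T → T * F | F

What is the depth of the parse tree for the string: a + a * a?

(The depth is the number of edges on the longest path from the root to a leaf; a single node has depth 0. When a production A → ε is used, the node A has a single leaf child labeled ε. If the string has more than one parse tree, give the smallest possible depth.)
The grammar is unambiguous; the parse tree of a + a * a is:
E → E + T at the root (depth 0).
  Left E (depth 1) → T (2) → F (3) → a (4).
  Right T (depth 1) → T * F; that T (2) → F (3) → a (4); F (2) → a (3).
The longest root-to-leaf paths have 4 edges.
Depth = 4.

Final answer: 4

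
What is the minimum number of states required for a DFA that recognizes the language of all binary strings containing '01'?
Language: binary strings containing '01'
Lower bound (Myhill–Nerode): the prefixes ε, 0, 01 are pairwise distinguishable:
  ε vs 01: suffix ε distinguishes them (ε is rejected, 01 is accepted)
  0 vs 01: suffix ε distinguishes them (0 is rejected, 01 is accepted)
  ε vs 0: suffix 1 distinguishes them (ε·1 = 1 is rejected, 0·1 = 01 is accepted)
So any DFA needs at least 3 states.
Upper bound: a DFA with 3 states exists (one state per class above: 'no progress', 'last symbol 0', and 'seen 01' (accepting sink)).
Minimum states: 3

Final answer: 3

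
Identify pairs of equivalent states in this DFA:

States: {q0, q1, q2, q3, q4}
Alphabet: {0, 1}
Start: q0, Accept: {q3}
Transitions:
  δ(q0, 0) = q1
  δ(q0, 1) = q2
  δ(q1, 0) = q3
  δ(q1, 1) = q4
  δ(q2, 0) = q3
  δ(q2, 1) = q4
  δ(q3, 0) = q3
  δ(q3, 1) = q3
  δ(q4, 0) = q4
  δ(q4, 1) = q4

Using the table-filling algorithm:
Round 0 – mark pairs where exactly one state is accepting: (q0,q3), (q1,q3), (q2,q3), (q3,q4)
Round 1 – newly marked: (q0,q1) [on 0: q1 vs q3, already marked]; (q0,q2) [on 0: q1 vs q3, already marked]; (q1,q4) [on 0: q3 vs q4, already marked]; (q2,q4) [on 0: q3 vs q4, already marked]
Round 2 – newly marked: (q0,q4) [on 0: q1 vs q4, already marked]
No further pairs can be marked.
(q1, q2) unmarked: δ(q1,0)=q3, δ(q2,0)=q3; δ(q1,1)=q4, δ(q2,1)=q4 → equivalent
Equivalent pairs: (q1, q2)

Final answer: Equivalent pairs: (q1, q2)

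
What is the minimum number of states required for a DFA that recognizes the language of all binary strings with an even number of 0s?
Language: binary strings with an even number of 0s
Lower bound (Myhill–Nerode): the prefixes ε, 0 are pairwise distinguishable:
  ε vs 0: suffix ε distinguishes them (ε has zero 0s (accepted), 0 has one 0 (rejected))
So any DFA needs at least 2 states.
Upper bound: a DFA with 2 states exists (one state per class above).
Minimum states: 2

Final answer: 2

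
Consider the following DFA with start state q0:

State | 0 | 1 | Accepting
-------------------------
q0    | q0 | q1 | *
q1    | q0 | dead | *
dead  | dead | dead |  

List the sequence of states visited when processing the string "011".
q0 → q0 → q1 → dead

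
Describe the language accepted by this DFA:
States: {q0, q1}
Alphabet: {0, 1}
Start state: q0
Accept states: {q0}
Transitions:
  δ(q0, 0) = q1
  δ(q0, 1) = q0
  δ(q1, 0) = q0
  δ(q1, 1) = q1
Analyzing the DFA structure:
Start state: q0
Accept states: {q0}
Interpreting what each state remembers (checking against the transitions):
  q0: an even number of 0s has been read so far
  q1: an odd number of 0s has been read so far
  δ(q0, 0): in q0 (an even number of 0s has been read so far), after reading 0 we have: an odd number of 0s has been read so far → q1
  δ(q0, 1): in q0 (an even number of 0s has been read so far), after reading 1 we have: an even number of 0s has been read so far → q0
  δ(q1, 0): in q1 (an odd number of 0s has been read so far), after reading 0 we have: an even number of 0s has been read so far → q0
  δ(q1, 1): in q1 (an odd number of 0s has been read so far), after reading 1 we have: an odd number of 0s has been read so far → q1
A string is accepted iff it ends in {q0}, i.e. an even number of 0s has been read so far.
Language: All binary strings with an even number of 0s

Final answer: All binary strings with an even number of 0s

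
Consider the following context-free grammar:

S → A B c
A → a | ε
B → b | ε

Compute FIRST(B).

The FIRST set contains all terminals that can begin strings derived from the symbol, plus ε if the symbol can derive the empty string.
B → b contributes b; B → ε makes B nullable, contributing ε. FIRST(B) = {b, ε}.

Final answer: {b, ε}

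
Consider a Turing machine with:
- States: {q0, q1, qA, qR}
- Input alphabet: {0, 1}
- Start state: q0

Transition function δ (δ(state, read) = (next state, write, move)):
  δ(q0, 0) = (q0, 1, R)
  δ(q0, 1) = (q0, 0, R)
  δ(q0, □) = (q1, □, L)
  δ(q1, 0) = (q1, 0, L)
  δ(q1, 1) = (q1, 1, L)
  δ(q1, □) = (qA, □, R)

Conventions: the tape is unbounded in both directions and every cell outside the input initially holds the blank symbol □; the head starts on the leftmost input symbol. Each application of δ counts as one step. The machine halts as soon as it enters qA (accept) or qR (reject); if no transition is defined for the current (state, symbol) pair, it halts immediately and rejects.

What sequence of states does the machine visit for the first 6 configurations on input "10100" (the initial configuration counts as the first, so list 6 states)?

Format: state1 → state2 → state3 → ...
Step 0: [q0]10100 (head at position 0)
Step 1: δ(q0, 1) = (q0, 0, R)  ⊢  0[q0]0100 (head at position 1)
Step 2: δ(q0, 0) = (q0, 1, R)  ⊢  01[q0]100 (head at position 2)
Step 3: δ(q0, 1) = (q0, 0, R)  ⊢  010[q0]00 (head at position 3)
Step 4: δ(q0, 0) = (q0, 1, R)  ⊢  0101[q0]0 (head at position 4)
Step 5: δ(q0, 0) = (q0, 1, R)  ⊢  01011[q0]□ (head at position 5)
Reading off the states of these 6 configurations: q0 → q0 → q0 → q0 → q0 → q0

Final answer: q0 → q0 → q0 → q0 → q0 → q0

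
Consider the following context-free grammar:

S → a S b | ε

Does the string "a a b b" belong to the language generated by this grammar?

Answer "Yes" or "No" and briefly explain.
A derivation exists: S ⇒ a S b ⇒ a a S b b ⇒ a a b b (using S → a S b twice, then S → ε).

Final answer: Yes - a valid derivation exists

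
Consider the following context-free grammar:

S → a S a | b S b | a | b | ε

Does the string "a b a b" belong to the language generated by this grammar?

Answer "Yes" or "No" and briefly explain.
Every production places the same symbol at both ends (or yields a single symbol / ε), so every derived string is a palindrome. a b a b reversed is b a b a ≠ a b a b, so it is not a palindrome and cannot be derived (already the first step fails: the string starts with a but ends with b, so neither S → a S a nor S → b S b fits).

Final answer: No - no valid derivation exists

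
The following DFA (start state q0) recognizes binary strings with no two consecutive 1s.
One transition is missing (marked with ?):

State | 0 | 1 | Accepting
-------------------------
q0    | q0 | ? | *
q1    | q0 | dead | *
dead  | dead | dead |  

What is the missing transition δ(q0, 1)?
q1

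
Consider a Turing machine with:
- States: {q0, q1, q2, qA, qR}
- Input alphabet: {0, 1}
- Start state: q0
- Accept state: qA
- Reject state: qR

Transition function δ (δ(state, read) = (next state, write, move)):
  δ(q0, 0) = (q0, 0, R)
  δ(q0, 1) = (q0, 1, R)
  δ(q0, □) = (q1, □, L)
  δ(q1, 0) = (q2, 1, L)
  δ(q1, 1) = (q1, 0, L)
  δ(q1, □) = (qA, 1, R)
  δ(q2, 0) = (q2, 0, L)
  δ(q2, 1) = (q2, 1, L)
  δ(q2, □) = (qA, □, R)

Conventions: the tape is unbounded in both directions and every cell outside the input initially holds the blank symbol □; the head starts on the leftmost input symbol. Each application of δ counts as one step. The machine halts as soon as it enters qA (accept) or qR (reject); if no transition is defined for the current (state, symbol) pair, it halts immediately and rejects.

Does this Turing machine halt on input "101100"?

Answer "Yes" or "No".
Step 0: [q0]101100 (head at position 0)
Step 1: δ(q0, 1) = (q0, 1, R)  ⊢  1[q0]01100 (head at position 1)
Step 2: δ(q0, 0) = (q0, 0, R)  ⊢  10[q0]1100 (head at position 2)
Step 3: δ(q0, 1) = (q0, 1, R)  ⊢  101[q0]100 (head at position 3)
Step 4: δ(q0, 1) = (q0, 1, R)  ⊢  1011[q0]00 (head at position 4)
Step 5: δ(q0, 0) = (q0, 0, R)  ⊢  10110[q0]0 (head at position 5)
Step 6: δ(q0, 0) = (q0, 0, R)  ⊢  101100[q0]□ (head at position 6)
Step 7: δ(q0, □) = (q1, □, L)  ⊢  10110[q1]0□ (head at position 5)
Step 8: δ(q1, 0) = (q2, 1, L)  ⊢  1011[q2]01□ (head at position 4)
Step 9: δ(q2, 0) = (q2, 0, L)  ⊢  101[q2]101□ (head at position 3)
Step 10: δ(q2, 1) = (q2, 1, L)  ⊢  10[q2]1101□ (head at position 2)
Step 11: δ(q2, 1) = (q2, 1, L)  ⊢  1[q2]01101□ (head at position 1)
Step 12: δ(q2, 0) = (q2, 0, L)  ⊢  [q2]101101□ (head at position 0)
Step 13: δ(q2, 1) = (q2, 1, L)  ⊢  [q2]□101101□ (head at position -1)
Step 14: δ(q2, □) = (qA, □, R)  ⊢  □[qA]101101□ (head at position 0)
The machine is in qA, so it halts and accepts.
It halts after 14 steps.

Final answer: Yes - halts after 14 steps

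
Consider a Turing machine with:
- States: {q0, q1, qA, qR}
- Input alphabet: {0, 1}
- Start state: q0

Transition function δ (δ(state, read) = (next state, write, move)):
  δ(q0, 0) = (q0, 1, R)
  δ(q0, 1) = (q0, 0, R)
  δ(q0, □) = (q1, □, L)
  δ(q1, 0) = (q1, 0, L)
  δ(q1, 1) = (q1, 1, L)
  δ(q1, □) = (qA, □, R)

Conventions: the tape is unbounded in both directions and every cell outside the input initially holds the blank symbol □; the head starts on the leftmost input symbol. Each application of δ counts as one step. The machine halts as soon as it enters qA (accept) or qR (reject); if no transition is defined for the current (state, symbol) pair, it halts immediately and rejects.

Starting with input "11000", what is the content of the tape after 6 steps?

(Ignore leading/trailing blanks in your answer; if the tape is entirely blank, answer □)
Step 0: [q0]11000 (head at position 0)
Step 1: δ(q0, 1) = (q0, 0, R)  ⊢  0[q0]1000 (head at position 1)
Step 2: δ(q0, 1) = (q0, 0, R)  ⊢  00[q0]000 (head at position 2)
Step 3: δ(q0, 0) = (q0, 1, R)  ⊢  001[q0]00 (head at position 3)
Step 4: δ(q0, 0) = (q0, 1, R)  ⊢  0011[q0]0 (head at position 4)
Step 5: δ(q0, 0) = (q0, 1, R)  ⊢  00111[q0]□ (head at position 5)
Step 6: δ(q0, □) = (q1, □, L)  ⊢  0011[q1]1□ (head at position 4)
Tape after 6 steps (ignoring surrounding blanks): 00111

Final answer: Tape: 00111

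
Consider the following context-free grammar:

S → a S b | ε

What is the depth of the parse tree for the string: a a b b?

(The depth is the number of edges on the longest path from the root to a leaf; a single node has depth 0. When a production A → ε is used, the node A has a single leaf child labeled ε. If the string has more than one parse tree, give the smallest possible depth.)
The only parse tree applies S → a S b 2 times (once per matching a…b pair) and then S → ε.
The S nodes sit at depths 0, 1, …, 2; the innermost S (depth 2) has the single child ε at depth 3.
The terminal leaves a, b are at depths 1..2, so the longest root-to-leaf path is S → S → … → S → ε with 3 edges.
Depth = 3.

Final answer: 3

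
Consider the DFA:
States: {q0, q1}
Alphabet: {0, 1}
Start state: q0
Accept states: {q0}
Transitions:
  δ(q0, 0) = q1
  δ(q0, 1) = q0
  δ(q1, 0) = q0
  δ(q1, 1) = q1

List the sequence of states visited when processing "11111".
Starting at q0
Read '1': q0 -> q0
Read '1': q0 -> q0
Read '1': q0 -> q0
Read '1': q0 -> q0
Read '1': q0 -> q0

Final answer: q0 -> q0 -> q0 -> q0 -> q0 -> q0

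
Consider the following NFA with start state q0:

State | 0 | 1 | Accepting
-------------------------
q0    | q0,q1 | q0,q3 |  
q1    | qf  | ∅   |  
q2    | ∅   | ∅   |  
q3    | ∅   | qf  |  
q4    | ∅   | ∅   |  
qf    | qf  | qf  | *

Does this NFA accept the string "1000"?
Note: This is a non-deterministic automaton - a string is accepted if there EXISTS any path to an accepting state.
Track the set of states the NFA could be in: start {q0}
Read '1': {q0} → {q0, q3}
Read '0': {q0, q3} → {q0, q1}
Read '0': {q0, q1} → {q0, q1, qf}
Read '0': {q0, q1, qf} → {q0, q1, qf}
Final set {q0, q1, qf} contains accepting state(s) {qf} → accepted.

Final answer: Yes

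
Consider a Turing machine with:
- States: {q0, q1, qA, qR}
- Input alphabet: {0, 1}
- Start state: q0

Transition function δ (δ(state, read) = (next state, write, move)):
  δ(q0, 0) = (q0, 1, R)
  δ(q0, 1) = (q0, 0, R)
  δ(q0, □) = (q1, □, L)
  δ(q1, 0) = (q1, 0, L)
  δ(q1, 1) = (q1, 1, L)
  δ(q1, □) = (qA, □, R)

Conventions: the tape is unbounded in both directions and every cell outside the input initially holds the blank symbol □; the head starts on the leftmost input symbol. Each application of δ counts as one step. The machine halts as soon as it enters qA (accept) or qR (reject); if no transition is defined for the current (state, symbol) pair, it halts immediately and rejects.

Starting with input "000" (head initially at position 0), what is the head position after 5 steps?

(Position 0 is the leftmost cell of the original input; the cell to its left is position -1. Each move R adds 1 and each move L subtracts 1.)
Step 0: [q0]000 (head at position 0)
Step 1: δ(q0, 0) = (q0, 1, R)  ⊢  1[q0]00 (head at position 1)
Step 2: δ(q0, 0) = (q0, 1, R)  ⊢  11[q0]0 (head at position 2)
Step 3: δ(q0, 0) = (q0, 1, R)  ⊢  111[q0]□ (head at position 3)
Step 4: δ(q0, □) = (q1, □, L)  ⊢  11[q1]1□ (head at position 2)
Step 5: δ(q1, 1) = (q1, 1, L)  ⊢  1[q1]11□ (head at position 1)
Head position after 5 steps: 1

Final answer: Position 1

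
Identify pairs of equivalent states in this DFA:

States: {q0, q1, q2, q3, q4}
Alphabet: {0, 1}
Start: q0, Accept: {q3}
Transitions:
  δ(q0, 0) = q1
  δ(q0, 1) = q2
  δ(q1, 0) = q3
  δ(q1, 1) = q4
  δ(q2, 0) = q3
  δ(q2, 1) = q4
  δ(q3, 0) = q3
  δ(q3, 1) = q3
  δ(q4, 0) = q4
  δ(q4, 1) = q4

Using the table-filling algorithm:
Round 0 – mark pairs where exactly one state is accepting: (q0,q3), (q1,q3), (q2,q3), (q3,q4)
Round 1 – newly marked: (q0,q1) [on 0: q1 vs q3, already marked]; (q0,q2) [on 0: q1 vs q3, already marked]; (q1,q4) [on 0: q3 vs q4, already marked]; (q2,q4) [on 0: q3 vs q4, already marked]
Round 2 – newly marked: (q0,q4) [on 0: q1 vs q4, already marked]
No further pairs can be marked.
(q1, q2) unmarked: δ(q1,0)=q3, δ(q2,0)=q3; δ(q1,1)=q4, δ(q2,1)=q4 → equivalent
Equivalent pairs: (q1, q2)

Final answer: Equivalent pairs: (q1, q2)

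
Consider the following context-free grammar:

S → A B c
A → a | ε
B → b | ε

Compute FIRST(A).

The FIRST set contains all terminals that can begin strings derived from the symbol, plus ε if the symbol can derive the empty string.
A → a contributes a; A → ε makes A nullable, contributing ε. FIRST(A) = {a, ε}.

Final answer: {a, ε}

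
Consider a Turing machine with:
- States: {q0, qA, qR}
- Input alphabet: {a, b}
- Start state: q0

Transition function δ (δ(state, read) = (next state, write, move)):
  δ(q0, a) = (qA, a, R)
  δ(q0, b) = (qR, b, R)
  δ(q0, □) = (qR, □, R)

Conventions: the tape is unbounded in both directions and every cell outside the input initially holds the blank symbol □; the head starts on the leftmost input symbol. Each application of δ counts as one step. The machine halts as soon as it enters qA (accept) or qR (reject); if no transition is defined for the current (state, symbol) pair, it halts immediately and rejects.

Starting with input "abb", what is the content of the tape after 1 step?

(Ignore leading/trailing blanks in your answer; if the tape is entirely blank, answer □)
Step 0: [q0]abb (head at position 0)
Step 1: δ(q0, a) = (qA, a, R)  ⊢  a[qA]bb (head at position 1)
Tape after 1 step (ignoring surrounding blanks): abb

Final answer: Tape: abb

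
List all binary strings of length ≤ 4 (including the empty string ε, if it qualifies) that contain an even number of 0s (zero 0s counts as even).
Checking every binary string of length 0 to 4:
  Length 0: accepted: ε | rejected: (none)
  Length 1: accepted: 1 | rejected: 0
  Length 2: accepted: 00, 11 | rejected: 01, 10
  Length 3: accepted: 001, 010, 100, 111 | rejected: 000, 011, 101, 110
  Length 4: accepted: 0000, 0011, 0101, 0110, 1001, 1010, 1100, 1111 | rejected: 0001, 0010, 0100, 0111, 1000, 1011, 1101, 1110
Total: 16 string(s).

Final answer: ε, 1, 00, 11, 001, 010, 100, 111, 0000, 0011, 0101, 0110, 1001, 1010, 1100, 1111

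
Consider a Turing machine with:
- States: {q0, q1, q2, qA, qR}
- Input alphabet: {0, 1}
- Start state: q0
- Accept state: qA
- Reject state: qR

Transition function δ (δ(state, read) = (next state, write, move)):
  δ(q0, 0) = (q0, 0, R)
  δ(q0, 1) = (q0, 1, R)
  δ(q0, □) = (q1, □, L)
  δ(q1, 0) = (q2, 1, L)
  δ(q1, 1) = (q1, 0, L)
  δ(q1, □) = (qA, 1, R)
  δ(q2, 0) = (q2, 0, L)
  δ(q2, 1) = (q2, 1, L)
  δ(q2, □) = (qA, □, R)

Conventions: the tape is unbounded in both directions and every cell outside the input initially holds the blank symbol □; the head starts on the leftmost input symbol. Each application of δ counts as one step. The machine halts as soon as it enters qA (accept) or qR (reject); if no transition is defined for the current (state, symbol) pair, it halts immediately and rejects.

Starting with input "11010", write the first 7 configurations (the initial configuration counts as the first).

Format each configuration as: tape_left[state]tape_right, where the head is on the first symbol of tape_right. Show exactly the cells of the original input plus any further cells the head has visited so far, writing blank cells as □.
Step 0: [q0]11010 (head at position 0)
Step 1: δ(q0, 1) = (q0, 1, R)  ⊢  1[q0]1010 (head at position 1)
Step 2: δ(q0, 1) = (q0, 1, R)  ⊢  11[q0]010 (head at position 2)
Step 3: δ(q0, 0) = (q0, 0, R)  ⊢  110[q0]10 (head at position 3)
Step 4: δ(q0, 1) = (q0, 1, R)  ⊢  1101[q0]0 (head at position 4)
Step 5: δ(q0, 0) = (q0, 0, R)  ⊢  11010[q0]□ (head at position 5)
Step 6: δ(q0, □) = (q1, □, L)  ⊢  1101[q1]0□ (head at position 4)

Final answer: [q0]11010 ⊢ 1[q0]1010 ⊢ 11[q0]010 ⊢ 110[q0]10 ⊢ 1101[q0]0 ⊢ 11010[q0]□ ⊢ 1101[q1]0□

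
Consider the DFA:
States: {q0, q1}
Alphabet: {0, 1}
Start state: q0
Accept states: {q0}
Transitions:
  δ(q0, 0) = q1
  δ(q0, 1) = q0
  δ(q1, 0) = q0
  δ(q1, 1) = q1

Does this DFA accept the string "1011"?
Processing string "1011":
  q0 --1--> q0
  q0 --0--> q1
  q1 --1--> q1
  q1 --1--> q1
Final state: q1
Accept states: {q0}
q1 is not an accept state, so the string is rejected.

Final answer: No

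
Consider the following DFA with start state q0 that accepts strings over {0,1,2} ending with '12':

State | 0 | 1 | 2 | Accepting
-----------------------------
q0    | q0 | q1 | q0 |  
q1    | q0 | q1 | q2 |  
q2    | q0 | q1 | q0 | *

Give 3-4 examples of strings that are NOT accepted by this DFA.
Any strings that end in a non-accepting state work; for example:
"0": q0 → q0; q0 is not accepting → rejected
"11": q0 → q1 → q1; q1 is not accepting → rejected
"110": q0 → q1 → q1 → q0; q0 is not accepting → rejected
"2021": q0 → q0 → q0 → q0 → q1; q1 is not accepting → rejected

Final answer: "0", "11", "110", "2021"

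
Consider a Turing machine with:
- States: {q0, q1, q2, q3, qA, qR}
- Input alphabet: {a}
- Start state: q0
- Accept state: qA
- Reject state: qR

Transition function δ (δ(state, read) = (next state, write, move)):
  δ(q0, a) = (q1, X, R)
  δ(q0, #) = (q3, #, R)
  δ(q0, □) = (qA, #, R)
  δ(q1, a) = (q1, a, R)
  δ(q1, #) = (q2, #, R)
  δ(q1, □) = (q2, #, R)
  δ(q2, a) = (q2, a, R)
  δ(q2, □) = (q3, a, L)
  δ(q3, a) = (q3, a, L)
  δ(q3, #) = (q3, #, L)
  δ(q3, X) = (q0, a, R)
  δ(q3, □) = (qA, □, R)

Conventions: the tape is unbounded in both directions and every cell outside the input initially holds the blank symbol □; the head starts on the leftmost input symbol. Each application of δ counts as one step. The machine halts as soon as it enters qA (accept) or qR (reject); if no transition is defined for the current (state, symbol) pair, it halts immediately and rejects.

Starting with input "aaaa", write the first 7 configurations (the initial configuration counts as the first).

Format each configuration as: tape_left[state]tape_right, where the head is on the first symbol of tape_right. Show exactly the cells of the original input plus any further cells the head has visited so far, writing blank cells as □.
Step 0: [q0]aaaa (head at position 0)
Step 1: δ(q0, a) = (q1, X, R)  ⊢  X[q1]aaa (head at position 1)
Step 2: δ(q1, a) = (q1, a, R)  ⊢  Xa[q1]aa (head at position 2)
Step 3: δ(q1, a) = (q1, a, R)  ⊢  Xaa[q1]a (head at position 3)
Step 4: δ(q1, a) = (q1, a, R)  ⊢  Xaaa[q1]□ (head at position 4)
Step 5: δ(q1, □) = (q2, #, R)  ⊢  Xaaa#[q2]□ (head at position 5)
Step 6: δ(q2, □) = (q3, a, L)  ⊢  Xaaa[q3]#a (head at position 4)

Final answer: [q0]aaaa ⊢ X[q1]aaa ⊢ Xa[q1]aa ⊢ Xaa[q1]a ⊢ Xaaa[q1]□ ⊢ Xaaa#[q2]□ ⊢ Xaaa[q3]#a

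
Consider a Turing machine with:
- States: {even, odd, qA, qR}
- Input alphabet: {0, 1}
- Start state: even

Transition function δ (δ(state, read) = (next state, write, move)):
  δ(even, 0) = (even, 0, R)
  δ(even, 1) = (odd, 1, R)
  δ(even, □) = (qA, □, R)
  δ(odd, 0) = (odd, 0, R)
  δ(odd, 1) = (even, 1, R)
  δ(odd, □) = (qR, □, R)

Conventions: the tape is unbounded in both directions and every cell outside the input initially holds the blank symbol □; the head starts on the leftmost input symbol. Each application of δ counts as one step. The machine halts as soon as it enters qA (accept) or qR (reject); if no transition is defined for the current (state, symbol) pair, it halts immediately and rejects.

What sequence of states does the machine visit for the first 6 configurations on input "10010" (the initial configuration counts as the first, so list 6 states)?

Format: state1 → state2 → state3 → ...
Step 0: [even]10010 (head at position 0)
Step 1: δ(even, 1) = (odd, 1, R)  ⊢  1[odd]0010 (head at position 1)
Step 2: δ(odd, 0) = (odd, 0, R)  ⊢  10[odd]010 (head at position 2)
Step 3: δ(odd, 0) = (odd, 0, R)  ⊢  100[odd]10 (head at position 3)
Step 4: δ(odd, 1) = (even, 1, R)  ⊢  1001[even]0 (head at position 4)
Step 5: δ(even, 0) = (even, 0, R)  ⊢  10010[even]□ (head at position 5)
Reading off the states of these 6 configurations: even → odd → odd → odd → even → even

Final answer: even → odd → odd → odd → even → even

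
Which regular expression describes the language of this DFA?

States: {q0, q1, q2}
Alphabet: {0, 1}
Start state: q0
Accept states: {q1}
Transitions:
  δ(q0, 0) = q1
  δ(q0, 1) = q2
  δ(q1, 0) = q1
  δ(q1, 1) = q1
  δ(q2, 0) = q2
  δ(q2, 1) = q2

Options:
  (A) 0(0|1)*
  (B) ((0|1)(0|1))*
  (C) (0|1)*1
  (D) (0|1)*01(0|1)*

Testing sample strings against the DFA:
  '101' -> rejected
  '01' -> accepted
  '000' -> accepted
  '0101' -> accepted
Checking each option for a counterexample:
  (A) 0(0|1)*: agrees with the DFA on all strings of length ≤ 4
  (B) ((0|1)(0|1))*: ε is rejected by the DFA but matches the regex → eliminated
  (C) (0|1)*1: '0' is accepted by the DFA but does not match the regex → eliminated
  (D) (0|1)*01(0|1)*: '0' is accepted by the DFA but does not match the regex → eliminated
Only (A) 0(0|1)* is consistent with the DFA.

Final answer: (A) 0(0|1)*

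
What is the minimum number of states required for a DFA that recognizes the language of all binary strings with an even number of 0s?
Language: binary strings with an even number of 0s
Lower bound (Myhill–Nerode): the prefixes ε, 0 are pairwise distinguishable:
  ε vs 0: suffix ε distinguishes them (ε has zero 0s (accepted), 0 has one 0 (rejected))
So any DFA needs at least 2 states.
Upper bound: a DFA with 2 states exists (one state per class above).
Minimum states: 2

Final answer: 2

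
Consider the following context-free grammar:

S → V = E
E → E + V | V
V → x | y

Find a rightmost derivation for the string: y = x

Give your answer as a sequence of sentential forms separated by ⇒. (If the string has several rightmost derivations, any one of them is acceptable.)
Start with S.
Step 1: the rightmost non-terminal is S; apply S → V = E:  V = E
Step 2: the rightmost non-terminal is E; apply E → V:  V = V
Step 3: the rightmost non-terminal is V; apply V → x:  V = x
Step 4: the rightmost non-terminal is V; apply V → y:  y = x

Final answer: S ⇒ V = E ⇒ V = V ⇒ V = x ⇒ y = x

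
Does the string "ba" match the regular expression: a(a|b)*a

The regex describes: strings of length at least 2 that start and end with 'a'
No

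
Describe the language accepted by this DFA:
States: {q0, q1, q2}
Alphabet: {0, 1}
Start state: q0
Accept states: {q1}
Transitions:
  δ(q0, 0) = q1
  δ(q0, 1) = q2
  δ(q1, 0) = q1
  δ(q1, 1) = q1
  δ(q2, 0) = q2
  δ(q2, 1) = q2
Analyzing the DFA structure:
Start state: q0
Accept states: {q1}
Interpreting what each state remembers (checking against the transitions):
  q0: nothing has been read yet
  q1: the first symbol was 0
  q2: the first symbol was 1 (trap state)
  δ(q0, 0): in q0 (nothing has been read yet), after reading 0 we have: the first symbol was 0 → q1
  δ(q0, 1): in q0 (nothing has been read yet), after reading 1 we have: the first symbol was 1 (trap state) → q2
  δ(q1, 0): in q1 (the first symbol was 0), after reading 0 we have: the first symbol was 0 → q1
  δ(q1, 1): in q1 (the first symbol was 0), after reading 1 we have: the first symbol was 0 → q1
  δ(q2, 0): in q2 (the first symbol was 1 (trap state)), after reading 0 we have: the first symbol was 1 (trap state) → q2
  δ(q2, 1): in q2 (the first symbol was 1 (trap state)), after reading 1 we have: the first symbol was 1 (trap state) → q2
A string is accepted iff it ends in {q1}, i.e. the first symbol was 0.
Language: All binary strings starting with 0

Final answer: All binary strings starting with 0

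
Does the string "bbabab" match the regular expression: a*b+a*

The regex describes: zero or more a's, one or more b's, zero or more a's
No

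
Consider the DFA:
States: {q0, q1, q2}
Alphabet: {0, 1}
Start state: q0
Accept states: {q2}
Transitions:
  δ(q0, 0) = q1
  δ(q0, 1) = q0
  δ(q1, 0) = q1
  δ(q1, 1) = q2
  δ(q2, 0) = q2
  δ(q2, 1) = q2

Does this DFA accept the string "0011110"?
Processing string "0011110":
  q0 --0--> q1
  q1 --0--> q1
  q1 --1--> q2
  q2 --1--> q2
  q2 --1--> q2
  q2 --1--> q2
  q2 --0--> q2
Final state: q2
Accept states: {q2}
q2 is an accept state, so the string is accepted.

Final answer: Yes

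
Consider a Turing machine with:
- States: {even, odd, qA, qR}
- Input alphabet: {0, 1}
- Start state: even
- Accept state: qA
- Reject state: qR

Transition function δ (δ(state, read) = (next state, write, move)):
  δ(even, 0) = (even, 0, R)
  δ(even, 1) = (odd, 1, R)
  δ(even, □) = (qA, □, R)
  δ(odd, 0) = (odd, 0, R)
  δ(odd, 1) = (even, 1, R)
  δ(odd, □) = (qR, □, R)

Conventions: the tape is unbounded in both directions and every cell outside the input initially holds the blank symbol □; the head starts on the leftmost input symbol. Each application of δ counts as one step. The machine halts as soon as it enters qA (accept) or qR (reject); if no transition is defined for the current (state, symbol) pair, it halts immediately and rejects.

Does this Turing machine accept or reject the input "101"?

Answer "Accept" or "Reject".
Step 0: [even]101 (head at position 0)
Step 1: δ(even, 1) = (odd, 1, R)  ⊢  1[odd]01 (head at position 1)
Step 2: δ(odd, 0) = (odd, 0, R)  ⊢  10[odd]1 (head at position 2)
Step 3: δ(odd, 1) = (even, 1, R)  ⊢  101[even]□ (head at position 3)
Step 4: δ(even, □) = (qA, □, R)  ⊢  101□[qA]□ (head at position 4)
The machine is in qA, so it halts and accepts.

Final answer: Accept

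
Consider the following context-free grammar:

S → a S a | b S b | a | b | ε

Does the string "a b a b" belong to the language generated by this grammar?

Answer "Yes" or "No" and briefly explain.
Every production places the same symbol at both ends (or yields a single symbol / ε), so every derived string is a palindrome. a b a b reversed is b a b a ≠ a b a b, so it is not a palindrome and cannot be derived (already the first step fails: the string starts with a but ends with b, so neither S → a S a nor S → b S b fits).

Final answer: No - no valid derivation exists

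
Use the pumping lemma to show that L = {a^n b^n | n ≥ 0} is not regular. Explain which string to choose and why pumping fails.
Language: L = {a^n b^n | n ≥ 0} (equal numbers of a's followed by b's)
Step 1: Assume for contradiction that L is regular, with pumping length p.
Step 2: Choose s = a^p b^p. Then s ∈ L (it has p a's followed by p b's) and |s| ≥ p.
Step 3: Consider any decomposition s = xyz with |xy| ≤ p and |y| > 0. Since |xy| ≤ p and the first p symbols of s are all a's, y = a^k for some k with 1 ≤ k ≤ p.
Step 4: Pumping up (i = 2): xy²z = a^(p+k) b^p, which has more a's than b's, so xy²z ∉ L.
This contradicts the pumping lemma, so L is not regular.

Final answer: Choose s = a^p b^p. Since |xy| ≤ p, y = a^k with k ≥ 1. Then xy²z = a^(p+k) b^p ∉ L.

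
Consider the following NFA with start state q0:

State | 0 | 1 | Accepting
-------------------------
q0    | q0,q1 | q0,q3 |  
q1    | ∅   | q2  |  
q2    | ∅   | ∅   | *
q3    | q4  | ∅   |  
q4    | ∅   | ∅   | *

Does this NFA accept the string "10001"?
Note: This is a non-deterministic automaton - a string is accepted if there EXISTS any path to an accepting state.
Track the set of states the NFA could be in: start {q0}
Read '1': {q0} → {q0, q3}
Read '0': {q0, q3} → {q0, q1, q4}
Read '0': {q0, q1, q4} → {q0, q1}
Read '0': {q0, q1} → {q0, q1}
Read '1': {q0, q1} → {q0, q2, q3}
Final set {q0, q2, q3} contains accepting state(s) {q2} → accepted.

Final answer: Yes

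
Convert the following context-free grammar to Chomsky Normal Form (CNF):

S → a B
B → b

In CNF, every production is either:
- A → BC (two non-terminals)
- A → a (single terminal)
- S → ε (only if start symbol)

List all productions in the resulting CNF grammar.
The grammar has no ε-productions or unit productions to eliminate.
S → a B has terminal a in a right-hand side of length ≥ 2: introduce T_a → a and use T_a in place of a.
B → b is already in CNF (single terminal) – keep it.
S → a B becomes S → T_a B.
Resulting CNF grammar (3 productions): T_a → a; B → b; S → T_a B

Final answer: T_a → a; B → b; S → T_a B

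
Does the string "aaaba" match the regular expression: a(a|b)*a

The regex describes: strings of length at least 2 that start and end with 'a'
Yes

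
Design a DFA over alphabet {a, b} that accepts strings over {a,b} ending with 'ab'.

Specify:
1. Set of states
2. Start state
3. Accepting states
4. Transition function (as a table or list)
One valid DFA (any DFA recognizing the same language is acceptable):
States: {q0, q1, q2}
Start: q0
Accepting: {q2}
Transitions (accepting states marked with *):
State | a | b | Accepting
-------------------------
q0    | q1 | q0 |  
q1    | q1 | q2 |  
q2    | q1 | q0 | *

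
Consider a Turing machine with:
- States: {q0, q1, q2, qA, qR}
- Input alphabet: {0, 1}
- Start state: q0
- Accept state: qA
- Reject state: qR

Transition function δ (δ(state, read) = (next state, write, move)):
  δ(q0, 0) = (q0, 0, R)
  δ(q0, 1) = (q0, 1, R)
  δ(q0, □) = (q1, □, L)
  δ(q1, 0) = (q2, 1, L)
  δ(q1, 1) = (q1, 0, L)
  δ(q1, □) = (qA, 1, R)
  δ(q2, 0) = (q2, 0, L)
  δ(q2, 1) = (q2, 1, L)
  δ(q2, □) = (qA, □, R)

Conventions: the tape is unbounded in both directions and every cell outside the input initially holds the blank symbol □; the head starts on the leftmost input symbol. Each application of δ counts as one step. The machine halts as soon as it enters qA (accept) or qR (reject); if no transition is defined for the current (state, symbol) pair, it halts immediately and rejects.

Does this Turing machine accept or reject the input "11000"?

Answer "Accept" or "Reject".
Step 0: [q0]11000 (head at position 0)
Step 1: δ(q0, 1) = (q0, 1, R)  ⊢  1[q0]1000 (head at position 1)
Step 2: δ(q0, 1) = (q0, 1, R)  ⊢  11[q0]000 (head at position 2)
Step 3: δ(q0, 0) = (q0, 0, R)  ⊢  110[q0]00 (head at position 3)
Step 4: δ(q0, 0) = (q0, 0, R)  ⊢  1100[q0]0 (head at position 4)
Step 5: δ(q0, 0) = (q0, 0, R)  ⊢  11000[q0]□ (head at position 5)
Step 6: δ(q0, □) = (q1, □, L)  ⊢  1100[q1]0□ (head at position 4)
Step 7: δ(q1, 0) = (q2, 1, L)  ⊢  110[q2]01□ (head at position 3)
Step 8: δ(q2, 0) = (q2, 0, L)  ⊢  11[q2]001□ (head at position 2)
Step 9: δ(q2, 0) = (q2, 0, L)  ⊢  1[q2]1001□ (head at position 1)
Step 10: δ(q2, 1) = (q2, 1, L)  ⊢  [q2]11001□ (head at position 0)
Step 11: δ(q2, 1) = (q2, 1, L)  ⊢  [q2]□11001□ (head at position -1)
Step 12: δ(q2, □) = (qA, □, R)  ⊢  □[qA]11001□ (head at position 0)
The machine is in qA, so it halts and accepts.

Final answer: Accept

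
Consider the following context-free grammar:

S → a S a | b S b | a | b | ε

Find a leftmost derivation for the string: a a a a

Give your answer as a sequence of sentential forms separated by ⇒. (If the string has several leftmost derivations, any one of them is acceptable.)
Start with S.
Step 1: the leftmost non-terminal is S; apply S → a S a:  a S a
Step 2: the leftmost non-terminal is S; apply S → a S a:  a a S a a
Step 3: the leftmost non-terminal is S; apply S → ε:  a a a a

Final answer: S ⇒ a S a ⇒ a a S a a ⇒ a a a a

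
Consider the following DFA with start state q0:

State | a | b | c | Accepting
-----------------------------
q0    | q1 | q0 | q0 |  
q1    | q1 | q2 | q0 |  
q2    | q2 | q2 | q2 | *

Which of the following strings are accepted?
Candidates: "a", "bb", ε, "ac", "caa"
"a": q0 → q1; q1 is not accepting → rejected
"bb": q0 → q0 → q0; q0 is not accepting → rejected
ε: q0; q0 is not accepting → rejected
"ac": q0 → q1 → q0; q0 is not accepting → rejected
"caa": q0 → q0 → q1 → q1; q1 is not accepting → rejected

Final answer: None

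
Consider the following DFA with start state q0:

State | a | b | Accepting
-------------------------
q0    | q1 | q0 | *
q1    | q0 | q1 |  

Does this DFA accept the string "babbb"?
Start in q0.
Read 'b': q0 → q0
Read 'a': q0 → q1
Read 'b': q1 → q1
Read 'b': q1 → q1
Read 'b': q1 → q1
Final state q1 is not accepting, so the string is rejected.

Final answer: No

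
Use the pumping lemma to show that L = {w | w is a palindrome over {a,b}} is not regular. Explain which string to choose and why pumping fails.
Language: L = {w | w is a palindrome over {a,b}} (strings that read the same forwards and backwards)
Step 1: Assume for contradiction that L is regular, with pumping length p.
Step 2: Choose s = a^p b a^p. Then s ∈ L (it reads the same forwards and backwards) and |s| ≥ p.
Step 3: Consider any decomposition s = xyz with |xy| ≤ p and |y| > 0. Since |xy| ≤ p and the first p symbols of s are all a's, y = a^k for some k with 1 ≤ k ≤ p.
Step 4: Pumping up (i = 2): xy²z = a^(p+k) b a^p. Its reverse is a^p b a^(p+k) ≠ a^(p+k) b a^p (the single b is no longer in the middle), so xy²z is not a palindrome and xy²z ∉ L.
This contradicts the pumping lemma, so L is not regular.

Final answer: Choose s = a^p b a^p. Since |xy| ≤ p, y = a^k with k ≥ 1. Then xy²z = a^(p+k) b a^p is not a palindrome, so ∉ L.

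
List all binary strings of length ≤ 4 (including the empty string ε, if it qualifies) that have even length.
Checking every binary string of length 0 to 4:
  Length 0: accepted: ε | rejected: (none)
  Length 1: accepted: (none) | rejected: 0, 1
  Length 2: accepted: 00, 01, 10, 11 | rejected: (none)
  Length 3: accepted: (none) | rejected: 000, 001, 010, 011, 100, 101, 110, 111
  Length 4: accepted: 0000, 0001, 0010, 0011, 0100, 0101, 0110, 0111, 1000, 1001, 1010, 1011, 1100, 1101, 1110, 1111 | rejected: (none)
Total: 21 string(s).

Final answer: ε, 00, 01, 10, 11, 0000, 0001, 0010, 0011, 0100, 0101, 0110, 0111, 1000, 1001, 1010, 1011, 1100, 1101, 1110, 1111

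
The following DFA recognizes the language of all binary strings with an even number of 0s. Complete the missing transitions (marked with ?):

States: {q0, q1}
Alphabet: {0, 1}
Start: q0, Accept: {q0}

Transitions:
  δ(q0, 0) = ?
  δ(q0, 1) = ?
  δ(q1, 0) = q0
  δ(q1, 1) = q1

What each state remembers (consistent with the given transitions and accept states):
  q0: an even number of 0s has been read so far
  q1: an odd number of 0s has been read so far
Filling in the missing entries:
  δ(q0, 0): in q0 (an even number of 0s has been read so far), after reading 0 we have: an odd number of 0s has been read so far → q1
  δ(q0, 1): in q0 (an even number of 0s has been read so far), after reading 1 we have: an even number of 0s has been read so far → q0

Final answer: δ(q0, 0) = q1; δ(q0, 1) = q0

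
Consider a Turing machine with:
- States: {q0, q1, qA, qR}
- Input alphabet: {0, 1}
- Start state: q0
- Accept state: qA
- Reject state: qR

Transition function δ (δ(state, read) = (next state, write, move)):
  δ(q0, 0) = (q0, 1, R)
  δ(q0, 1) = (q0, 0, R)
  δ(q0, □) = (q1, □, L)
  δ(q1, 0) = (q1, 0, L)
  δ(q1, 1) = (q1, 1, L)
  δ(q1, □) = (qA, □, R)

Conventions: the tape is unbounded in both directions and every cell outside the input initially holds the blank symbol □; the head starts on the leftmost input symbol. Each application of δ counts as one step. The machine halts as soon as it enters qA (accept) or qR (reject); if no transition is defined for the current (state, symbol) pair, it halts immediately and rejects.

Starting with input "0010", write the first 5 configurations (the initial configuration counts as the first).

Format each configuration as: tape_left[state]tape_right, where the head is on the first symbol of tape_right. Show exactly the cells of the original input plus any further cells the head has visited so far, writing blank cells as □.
Step 0: [q0]0010 (head at position 0)
Step 1: δ(q0, 0) = (q0, 1, R)  ⊢  1[q0]010 (head at position 1)
Step 2: δ(q0, 0) = (q0, 1, R)  ⊢  11[q0]10 (head at position 2)
Step 3: δ(q0, 1) = (q0, 0, R)  ⊢  110[q0]0 (head at position 3)
Step 4: δ(q0, 0) = (q0, 1, R)  ⊢  1101[q0]□ (head at position 4)

Final answer: [q0]0010 ⊢ 1[q0]010 ⊢ 11[q0]10 ⊢ 110[q0]0 ⊢ 1101[q0]□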